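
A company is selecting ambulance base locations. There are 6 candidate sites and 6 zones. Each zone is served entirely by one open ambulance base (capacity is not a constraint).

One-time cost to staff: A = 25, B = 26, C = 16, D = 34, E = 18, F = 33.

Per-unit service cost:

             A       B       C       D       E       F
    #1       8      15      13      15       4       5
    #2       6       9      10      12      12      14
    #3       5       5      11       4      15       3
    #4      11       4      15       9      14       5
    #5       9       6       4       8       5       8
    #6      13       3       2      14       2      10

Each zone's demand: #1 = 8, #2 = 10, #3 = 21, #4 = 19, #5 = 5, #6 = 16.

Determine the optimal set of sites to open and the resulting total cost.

For any fixed open set, each zone goes to its cheapest open site; total = fixed + service.
{A, E, F}: #1→E 4·8=32, #2→A 6·10=60, #3→F 3·21=63, #4→F 5·19=95, #5→E 5·5=25, #6→E 2·16=32. Service 307; fixed 76; total 383.
{A, C, F}: #1→F 5·8=40, #2→A 6·10=60, #3→F 3·21=63, #4→F 5·19=95, #5→C 4·5=20, #6→C 2·16=32. Service 310; fixed 74; total 384.
{A, B, E, F}: #1→E 4·8=32, #2→A 6·10=60, #3→F 3·21=63, #4→B 4·19=76, #5→E 5·5=25, #6→E 2·16=32. Service 288; fixed 102; total 390.
{A, B, C, D, E, F}: #1→E 4·8=32, #2→A 6·10=60, #3→F 3·21=63, #4→B 4·19=76, #5→C 4·5=20, #6→C 2·16=32. Service 283; fixed 152; total 435.
No other subset beats 383.

Open A, E and F; minimum total cost 383.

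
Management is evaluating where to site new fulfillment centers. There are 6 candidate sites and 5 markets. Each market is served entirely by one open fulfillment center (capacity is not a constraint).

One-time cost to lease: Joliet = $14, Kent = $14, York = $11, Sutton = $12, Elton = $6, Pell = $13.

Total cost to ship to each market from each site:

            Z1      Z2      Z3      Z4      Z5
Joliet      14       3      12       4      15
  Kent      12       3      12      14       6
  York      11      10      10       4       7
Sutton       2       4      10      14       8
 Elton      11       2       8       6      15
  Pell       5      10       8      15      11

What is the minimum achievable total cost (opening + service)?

For any fixed open set, each market goes to its cheapest open site; total = fixed + service.
{Sutton, Elton}: Z1→Sutton 2, Z2→Elton 2, Z3→Elton 8, Z4→Elton 6, Z5→Sutton 8. Service 26; fixed 18; total 44.
{Elton}: Z1→Elton 11, Z2→Elton 2, Z3→Elton 8, Z4→Elton 6, Z5→Elton 15. Service 42; fixed 6; total 48.
{York, Elton}: service 32 + fixed 17 = 49
{Joliet, Kent, York, Sutton, Elton, Pell}: Z1→Sutton 2, Z2→Elton 2, Z3→Elton 8, Z4→Joliet 4, Z5→Kent 6. Service 22; fixed 70; total 92.
No other subset beats 44.

Minimum total cost: 44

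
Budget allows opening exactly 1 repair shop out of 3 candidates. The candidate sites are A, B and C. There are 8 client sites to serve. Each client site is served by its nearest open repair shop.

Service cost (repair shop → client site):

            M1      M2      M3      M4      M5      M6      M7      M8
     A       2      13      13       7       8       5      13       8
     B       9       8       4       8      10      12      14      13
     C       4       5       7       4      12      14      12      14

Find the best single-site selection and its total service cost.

Choose A only; total service cost 69.

With exactly 1 open, each client site uses its cheapest among the chosen.
{A}: M1→A 2, M2→A 13, M3→A 13, M4→A 7, M5→A 8, M6→A 5, M7→A 13, M8→A 8. Service cost 69.
{C}: service cost 72
{B}: service cost 78
Among all 3 size-1 choices, {A} is lowest.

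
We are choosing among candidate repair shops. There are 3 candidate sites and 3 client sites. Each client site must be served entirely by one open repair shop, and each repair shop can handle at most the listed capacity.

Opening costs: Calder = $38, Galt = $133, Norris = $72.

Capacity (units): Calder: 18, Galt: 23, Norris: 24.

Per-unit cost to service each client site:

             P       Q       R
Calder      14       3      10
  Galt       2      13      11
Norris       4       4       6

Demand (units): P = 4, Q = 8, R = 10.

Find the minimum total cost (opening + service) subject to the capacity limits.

Minimum total cost: 180

Open {Norris}: P→Norris 4·4=16, Q→Norris 4·8=32, R→Norris 6·10=60.
Loads: Norris carries 22/24. Service 108; fixed 72; total 180.
Next best feasible plan costs 210.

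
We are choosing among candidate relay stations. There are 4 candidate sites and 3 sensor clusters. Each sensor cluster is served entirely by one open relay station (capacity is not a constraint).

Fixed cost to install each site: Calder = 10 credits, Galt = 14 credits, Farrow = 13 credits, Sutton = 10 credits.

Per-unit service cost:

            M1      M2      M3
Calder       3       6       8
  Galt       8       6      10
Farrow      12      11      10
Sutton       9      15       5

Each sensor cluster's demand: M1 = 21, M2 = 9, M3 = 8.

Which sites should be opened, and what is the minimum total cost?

Open Calder and Sutton; minimum total cost 177.

For any fixed open set, each sensor cluster goes to its cheapest open site; total = fixed + service.
{Calder, Sutton}: M1→Calder 3·21=63, M2→Calder 6·9=54, M3→Sutton 5·8=40. Service 157; fixed 20; total 177.
{Calder, Farrow, Sutton}: M1→Calder 3·21=63, M2→Calder 6·9=54, M3→Sutton 5·8=40. Service 157; fixed 33; total 190.
{Calder}: service 181 + fixed 10 = 191
{Calder, Galt, Farrow, Sutton}: M1→Calder 3·21=63, M2→Calder 6·9=54, M3→Sutton 5·8=40. Service 157; fixed 47; total 204.
No other subset beats 177.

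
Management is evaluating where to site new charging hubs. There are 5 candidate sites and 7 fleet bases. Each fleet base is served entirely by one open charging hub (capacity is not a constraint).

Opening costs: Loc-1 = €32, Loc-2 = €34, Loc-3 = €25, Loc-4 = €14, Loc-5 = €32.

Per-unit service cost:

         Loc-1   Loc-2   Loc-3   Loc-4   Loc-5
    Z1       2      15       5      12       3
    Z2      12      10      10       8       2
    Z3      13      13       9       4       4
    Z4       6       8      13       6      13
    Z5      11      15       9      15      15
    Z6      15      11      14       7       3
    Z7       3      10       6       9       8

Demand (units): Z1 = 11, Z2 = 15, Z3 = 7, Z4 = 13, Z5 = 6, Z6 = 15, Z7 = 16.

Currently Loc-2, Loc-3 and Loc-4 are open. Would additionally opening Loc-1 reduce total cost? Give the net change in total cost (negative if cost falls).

Current service cost with {Loc-2, Loc-3, Loc-4}: 536.
Adding Loc-1: each fleet base re-picks its cheapest; new service cost 455, saving 81.
Extra fixed cost: 32. Net change = 32 − 81 = -49.
(Totals: 609 → 560.)

Yes — net change −49 (cost falls by 49).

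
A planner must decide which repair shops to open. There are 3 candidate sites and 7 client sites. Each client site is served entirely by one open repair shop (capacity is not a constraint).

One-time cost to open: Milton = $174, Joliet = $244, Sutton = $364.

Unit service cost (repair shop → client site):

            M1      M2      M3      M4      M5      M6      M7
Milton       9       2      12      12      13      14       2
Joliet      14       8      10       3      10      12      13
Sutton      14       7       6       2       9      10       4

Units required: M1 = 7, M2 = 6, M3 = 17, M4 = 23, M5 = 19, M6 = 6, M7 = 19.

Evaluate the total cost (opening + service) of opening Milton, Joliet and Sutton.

Total cost: 1274

Each client site is assigned to its cheapest site among the open ones.
{Milton, Joliet, Sutton}: M1→Milton 9·7=63, M2→Milton 2·6=12, M3→Sutton 6·17=102, M4→Sutton 2·23=46, M5→Sutton 9·19=171, M6→Sutton 10·6=60, M7→Milton 2·19=38. Service 492; fixed 782; total 1274.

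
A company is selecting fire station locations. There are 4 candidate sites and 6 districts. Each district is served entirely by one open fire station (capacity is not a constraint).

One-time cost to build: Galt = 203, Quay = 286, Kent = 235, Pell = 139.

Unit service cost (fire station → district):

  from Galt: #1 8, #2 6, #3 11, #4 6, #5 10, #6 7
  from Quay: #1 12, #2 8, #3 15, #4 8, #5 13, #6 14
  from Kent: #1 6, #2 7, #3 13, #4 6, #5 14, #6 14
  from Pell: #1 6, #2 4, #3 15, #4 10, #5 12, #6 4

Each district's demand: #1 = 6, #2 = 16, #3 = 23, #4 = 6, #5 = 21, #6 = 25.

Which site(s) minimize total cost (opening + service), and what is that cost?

Open Pell only; minimum total cost 996.

For any fixed open set, each district goes to its cheapest open site; total = fixed + service.
{Pell}: #1→Pell 6·6=36, #2→Pell 4·16=64, #3→Pell 15·23=345, #4→Pell 10·6=60, #5→Pell 12·21=252, #6→Pell 4·25=100. Service 857; fixed 139; total 996.
{Galt}: service 818 + fixed 203 = 1021
{Galt, Pell}: #1→Pell 6·6=36, #2→Pell 4·16=64, #3→Galt 11·23=253, #4→Galt 6·6=36, #5→Galt 10·21=210, #6→Pell 4·25=100. Service 699; fixed 342; total 1041.
{Galt, Quay, Kent, Pell}: service 699 + fixed 863 = 1562
No other subset beats 996.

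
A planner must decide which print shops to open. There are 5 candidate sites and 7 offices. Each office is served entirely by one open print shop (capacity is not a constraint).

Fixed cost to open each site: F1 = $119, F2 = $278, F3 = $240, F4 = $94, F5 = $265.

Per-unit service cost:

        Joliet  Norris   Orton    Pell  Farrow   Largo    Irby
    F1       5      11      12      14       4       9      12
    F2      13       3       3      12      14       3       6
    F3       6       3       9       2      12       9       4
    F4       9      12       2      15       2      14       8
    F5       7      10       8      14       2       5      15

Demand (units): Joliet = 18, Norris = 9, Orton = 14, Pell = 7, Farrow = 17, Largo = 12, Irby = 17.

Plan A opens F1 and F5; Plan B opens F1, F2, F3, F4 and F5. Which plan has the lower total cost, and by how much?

Plan A: {F1, F5}: Joliet→F1 5·18=90, Norris→F5 10·9=90, Orton→F5 8·14=112, Pell→F1 14·7=98, Farrow→F5 2·17=34, Largo→F5 5·12=60, Irby→F1 12·17=204. Service 688; fixed 384; total 1072.
Plan B: {F1, F2, F3, F4, F5}: Joliet→F1 5·18=90, Norris→F2 3·9=27, Orton→F4 2·14=28, Pell→F3 2·7=14, Farrow→F4 2·17=34, Largo→F2 3·12=36, Irby→F3 4·17=68. Service 297; fixed 996; total 1293.
Difference: |1072 − 1293| = 221.

Plan A is cheaper by 221.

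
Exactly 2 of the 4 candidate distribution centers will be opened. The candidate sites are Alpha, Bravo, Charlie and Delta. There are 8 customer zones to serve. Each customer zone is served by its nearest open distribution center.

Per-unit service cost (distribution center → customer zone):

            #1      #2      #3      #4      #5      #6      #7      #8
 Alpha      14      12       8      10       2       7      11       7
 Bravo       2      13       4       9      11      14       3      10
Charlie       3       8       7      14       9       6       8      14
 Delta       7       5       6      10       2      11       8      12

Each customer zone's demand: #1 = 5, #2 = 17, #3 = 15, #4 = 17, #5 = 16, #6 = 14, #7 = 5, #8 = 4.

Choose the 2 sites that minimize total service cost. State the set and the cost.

With exactly 2 open, each customer zone uses its cheapest among the chosen.
{Bravo, Delta}: #1→Bravo 2·5=10, #2→Delta 5·17=85, #3→Bravo 4·15=60, #4→Bravo 9·17=153, #5→Delta 2·16=32, #6→Delta 11·14=154, #7→Bravo 3·5=15, #8→Bravo 10·4=40. Service cost 549.
{Charlie, Delta}: service cost 564
{Alpha, Delta}: service cost 578
Among all 6 size-2 choices, {Bravo, Delta} is lowest.

Choose Bravo and Delta; total service cost 549.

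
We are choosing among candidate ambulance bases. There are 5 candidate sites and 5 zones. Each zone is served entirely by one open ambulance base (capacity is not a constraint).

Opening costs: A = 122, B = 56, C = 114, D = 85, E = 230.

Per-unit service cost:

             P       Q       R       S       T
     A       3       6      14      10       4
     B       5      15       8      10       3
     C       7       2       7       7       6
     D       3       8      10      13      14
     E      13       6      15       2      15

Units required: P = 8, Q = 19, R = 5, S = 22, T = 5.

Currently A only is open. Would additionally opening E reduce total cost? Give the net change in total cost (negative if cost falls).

No — net change +54 (cost rises by 54).

Current service cost with {A}: 448.
Adding E: each zone re-picks its cheapest; new service cost 272, saving 176.
Extra fixed cost: 230. Net change = 230 − 176 = 54.
(Totals: 570 → 624.)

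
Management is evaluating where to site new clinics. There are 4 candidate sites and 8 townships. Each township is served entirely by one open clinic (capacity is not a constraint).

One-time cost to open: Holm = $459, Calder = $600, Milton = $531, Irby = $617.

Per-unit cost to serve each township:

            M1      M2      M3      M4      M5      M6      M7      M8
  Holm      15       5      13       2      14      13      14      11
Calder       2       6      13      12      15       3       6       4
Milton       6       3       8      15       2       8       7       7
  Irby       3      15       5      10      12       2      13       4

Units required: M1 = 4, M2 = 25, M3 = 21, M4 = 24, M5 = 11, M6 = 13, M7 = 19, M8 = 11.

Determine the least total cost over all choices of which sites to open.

Minimum total cost: 1494

For any fixed open set, each township goes to its cheapest open site; total = fixed + service.
{Milton}: M1→Milton 6·4=24, M2→Milton 3·25=75, M3→Milton 8·21=168, M4→Milton 15·24=360, M5→Milton 2·11=22, M6→Milton 8·13=104, M7→Milton 7·19=133, M8→Milton 7·11=77. Service 963; fixed 531; total 1494.
{Holm, Milton}: M1→Milton 6·4=24, M2→Milton 3·25=75, M3→Milton 8·21=168, M4→Holm 2·24=48, M5→Milton 2·11=22, M6→Milton 8·13=104, M7→Milton 7·19=133, M8→Milton 7·11=77. Service 651; fixed 990; total 1641.
{Holm}: service 1216 + fixed 459 = 1675
{Holm, Calder, Milton, Irby}: service 442 + fixed 2207 = 2649
(All 15 nonempty subsets were checked; Milton only is lowest.)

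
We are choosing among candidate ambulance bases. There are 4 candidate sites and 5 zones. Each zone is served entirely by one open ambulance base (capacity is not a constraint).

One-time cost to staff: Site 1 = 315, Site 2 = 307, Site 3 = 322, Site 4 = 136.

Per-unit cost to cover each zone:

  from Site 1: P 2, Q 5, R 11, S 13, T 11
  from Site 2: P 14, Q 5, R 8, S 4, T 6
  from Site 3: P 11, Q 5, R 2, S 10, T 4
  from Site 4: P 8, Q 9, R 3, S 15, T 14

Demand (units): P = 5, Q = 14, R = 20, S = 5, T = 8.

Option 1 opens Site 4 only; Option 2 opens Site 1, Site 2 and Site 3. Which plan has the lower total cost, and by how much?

Option 1: {Site 4}: P→Site 4 8·5=40, Q→Site 4 9·14=126, R→Site 4 3·20=60, S→Site 4 15·5=75, T→Site 4 14·8=112. Service 413; fixed 136; total 549.
Option 2: {Site 1, Site 2, Site 3}: P→Site 1 2·5=10, Q→Site 1 5·14=70, R→Site 3 2·20=40, S→Site 2 4·5=20, T→Site 3 4·8=32. Service 172; fixed 944; total 1116.
Difference: |549 − 1116| = 567.

Option 1 is cheaper by 567.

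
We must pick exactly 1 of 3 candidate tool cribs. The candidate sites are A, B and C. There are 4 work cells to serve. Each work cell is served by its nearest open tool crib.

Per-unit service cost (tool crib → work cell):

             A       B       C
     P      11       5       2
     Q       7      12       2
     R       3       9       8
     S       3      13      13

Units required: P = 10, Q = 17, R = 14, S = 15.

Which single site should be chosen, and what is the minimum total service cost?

Choose A only; total service cost 316.

With exactly 1 open, each work cell uses its cheapest among the chosen.
{A}: P→A 11·10=110, Q→A 7·17=119, R→A 3·14=42, S→A 3·15=45. Service cost 316.
{C}: service cost 361
{B}: service cost 575
Among all 3 size-1 choices, {A} is lowest.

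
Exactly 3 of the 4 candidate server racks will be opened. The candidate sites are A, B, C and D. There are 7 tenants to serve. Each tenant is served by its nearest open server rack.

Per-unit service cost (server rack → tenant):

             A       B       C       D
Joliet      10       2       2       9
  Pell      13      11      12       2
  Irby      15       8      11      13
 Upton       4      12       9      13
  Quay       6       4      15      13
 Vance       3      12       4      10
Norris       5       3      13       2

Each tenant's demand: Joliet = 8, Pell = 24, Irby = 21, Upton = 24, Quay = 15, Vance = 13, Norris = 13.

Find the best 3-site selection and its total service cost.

With exactly 3 open, each tenant uses its cheapest among the chosen.
{A, B, D}: Joliet→B 2·8=16, Pell→D 2·24=48, Irby→B 8·21=168, Upton→A 4·24=96, Quay→B 4·15=60, Vance→A 3·13=39, Norris→D 2·13=26. Service cost 453.
{A, C, D}: service cost 546
{B, C, D}: service cost 586
Among all 4 size-3 choices, {A, B, D} is lowest.

Choose A, B and D; total service cost 453.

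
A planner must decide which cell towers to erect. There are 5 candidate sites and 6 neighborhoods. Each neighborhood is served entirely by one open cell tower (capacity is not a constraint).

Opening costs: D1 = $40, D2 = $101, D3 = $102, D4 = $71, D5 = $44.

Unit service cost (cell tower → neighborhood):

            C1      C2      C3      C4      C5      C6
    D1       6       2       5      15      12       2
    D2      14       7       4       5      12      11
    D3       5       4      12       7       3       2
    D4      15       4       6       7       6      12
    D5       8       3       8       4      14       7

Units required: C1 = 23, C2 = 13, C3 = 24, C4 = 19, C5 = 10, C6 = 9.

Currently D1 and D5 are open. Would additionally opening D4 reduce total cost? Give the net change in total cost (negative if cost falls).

No — net change +11 (cost rises by 11).

Current service cost with {D1, D5}: 498.
Adding D4: each neighborhood re-picks its cheapest; new service cost 438, saving 60.
Extra fixed cost: 71. Net change = 71 − 60 = 11.
(Totals: 582 → 593.)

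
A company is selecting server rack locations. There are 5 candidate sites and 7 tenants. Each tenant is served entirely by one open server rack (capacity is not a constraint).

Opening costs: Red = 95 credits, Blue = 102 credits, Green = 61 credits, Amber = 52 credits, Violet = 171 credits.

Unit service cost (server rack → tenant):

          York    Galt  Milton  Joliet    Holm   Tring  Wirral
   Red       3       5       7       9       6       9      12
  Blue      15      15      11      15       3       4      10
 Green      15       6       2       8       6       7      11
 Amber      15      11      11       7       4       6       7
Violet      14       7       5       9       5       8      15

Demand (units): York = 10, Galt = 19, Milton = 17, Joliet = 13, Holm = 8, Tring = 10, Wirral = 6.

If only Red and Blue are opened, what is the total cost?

Total cost: 682

Each tenant is assigned to its cheapest site among the open ones.
{Red, Blue}: York→Red 3·10=30, Galt→Red 5·19=95, Milton→Red 7·17=119, Joliet→Red 9·13=117, Holm→Blue 3·8=24, Tring→Blue 4·10=40, Wirral→Blue 10·6=60. Service 485; fixed 197; total 682.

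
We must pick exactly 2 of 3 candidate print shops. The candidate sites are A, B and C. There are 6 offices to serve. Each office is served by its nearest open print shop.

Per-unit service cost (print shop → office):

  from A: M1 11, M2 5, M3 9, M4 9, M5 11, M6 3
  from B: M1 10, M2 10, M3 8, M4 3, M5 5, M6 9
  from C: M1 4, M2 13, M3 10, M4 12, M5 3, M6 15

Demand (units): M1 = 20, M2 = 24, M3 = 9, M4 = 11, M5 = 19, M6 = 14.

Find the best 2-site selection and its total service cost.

Choose A and C; total service cost 479.

With exactly 2 open, each office uses its cheapest among the chosen.
{A, C}: M1→C 4·20=80, M2→A 5·24=120, M3→A 9·9=81, M4→A 9·11=99, M5→C 3·19=57, M6→A 3·14=42. Service cost 479.
{A, B}: service cost 562
{B, C}: service cost 608
Among all 3 size-2 choices, {A, C} is lowest.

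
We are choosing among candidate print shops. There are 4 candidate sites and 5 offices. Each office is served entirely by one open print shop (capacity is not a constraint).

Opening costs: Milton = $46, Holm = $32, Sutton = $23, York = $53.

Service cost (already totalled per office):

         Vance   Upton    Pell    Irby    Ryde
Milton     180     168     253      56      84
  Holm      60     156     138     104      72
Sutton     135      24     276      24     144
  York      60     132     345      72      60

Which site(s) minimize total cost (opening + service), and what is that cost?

For any fixed open set, each office goes to its cheapest open site; total = fixed + service.
{Holm, Sutton}: Vance→Holm 60, Upton→Sutton 24, Pell→Holm 138, Irby→Sutton 24, Ryde→Holm 72. Service 318; fixed 55; total 373.
{Holm, Sutton, York}: Vance→Holm 60, Upton→Sutton 24, Pell→Holm 138, Irby→Sutton 24, Ryde→York 60. Service 306; fixed 108; total 414.
{Milton, Holm, Sutton}: Vance→Holm 60, Upton→Sutton 24, Pell→Holm 138, Irby→Sutton 24, Ryde→Holm 72. Service 318; fixed 101; total 419.
{Milton, Holm, Sutton, York}: service 306 + fixed 154 = 460
(All 15 nonempty subsets were checked; Holm and Sutton is lowest.)

Open Holm and Sutton; minimum total cost 373.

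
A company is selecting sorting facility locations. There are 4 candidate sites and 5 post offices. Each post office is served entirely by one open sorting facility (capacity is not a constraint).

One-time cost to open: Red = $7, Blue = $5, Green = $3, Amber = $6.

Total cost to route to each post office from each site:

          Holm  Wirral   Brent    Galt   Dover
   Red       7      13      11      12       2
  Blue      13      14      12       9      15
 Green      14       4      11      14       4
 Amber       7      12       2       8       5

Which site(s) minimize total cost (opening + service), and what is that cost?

Open Green and Amber; minimum total cost 34.

For any fixed open set, each post office goes to its cheapest open site; total = fixed + service.
{Green, Amber}: Holm→Amber 7, Wirral→Green 4, Brent→Amber 2, Galt→Amber 8, Dover→Green 4. Service 25; fixed 9; total 34.
{Red, Green, Amber}: Holm→Red 7, Wirral→Green 4, Brent→Amber 2, Galt→Amber 8, Dover→Red 2. Service 23; fixed 16; total 39.
{Blue, Green, Amber}: Holm→Amber 7, Wirral→Green 4, Brent→Amber 2, Galt→Amber 8, Dover→Green 4. Service 25; fixed 14; total 39.
{Red, Blue, Green, Amber}: service 23 + fixed 21 = 44
(All 15 nonempty subsets were checked; Green and Amber is lowest.)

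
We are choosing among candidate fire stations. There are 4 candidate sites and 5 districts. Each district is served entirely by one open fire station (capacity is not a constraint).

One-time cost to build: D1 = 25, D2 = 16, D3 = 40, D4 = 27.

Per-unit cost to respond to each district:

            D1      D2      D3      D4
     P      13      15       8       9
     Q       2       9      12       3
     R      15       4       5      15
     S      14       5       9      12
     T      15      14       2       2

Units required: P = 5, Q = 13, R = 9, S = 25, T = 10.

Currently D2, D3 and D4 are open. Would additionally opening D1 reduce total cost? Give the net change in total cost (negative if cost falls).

No — net change +12 (cost rises by 12).

Current service cost with {D2, D3, D4}: 260.
Adding D1: each district re-picks its cheapest; new service cost 247, saving 13.
Extra fixed cost: 25. Net change = 25 − 13 = 12.
(Totals: 343 → 355.)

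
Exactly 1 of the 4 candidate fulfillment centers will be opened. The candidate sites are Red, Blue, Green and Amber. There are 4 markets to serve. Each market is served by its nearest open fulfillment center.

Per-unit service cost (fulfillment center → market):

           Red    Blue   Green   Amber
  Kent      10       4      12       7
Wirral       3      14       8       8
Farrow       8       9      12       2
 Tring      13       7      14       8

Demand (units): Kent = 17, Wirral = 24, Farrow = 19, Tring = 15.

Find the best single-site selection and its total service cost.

With exactly 1 open, each market uses its cheapest among the chosen.
{Amber}: Kent→Amber 7·17=119, Wirral→Amber 8·24=192, Farrow→Amber 2·19=38, Tring→Amber 8·15=120. Service cost 469.
{Red}: service cost 589
{Blue}: service cost 680
Among all 4 size-1 choices, {Amber} is lowest.

Choose Amber only; total service cost 469.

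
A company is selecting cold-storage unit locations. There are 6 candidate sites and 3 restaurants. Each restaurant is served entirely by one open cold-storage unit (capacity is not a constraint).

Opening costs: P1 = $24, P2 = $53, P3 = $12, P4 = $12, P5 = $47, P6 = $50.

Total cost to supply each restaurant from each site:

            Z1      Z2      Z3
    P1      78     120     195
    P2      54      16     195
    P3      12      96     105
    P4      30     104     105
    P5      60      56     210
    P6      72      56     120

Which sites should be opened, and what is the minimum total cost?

For any fixed open set, each restaurant goes to its cheapest open site; total = fixed + service.
{P2, P3}: Z1→P3 12, Z2→P2 16, Z3→P3 105. Service 133; fixed 65; total 198.
{P2, P3, P4}: service 133 + fixed 77 = 210
{P2, P4}: Z1→P4 30, Z2→P2 16, Z3→P4 105. Service 151; fixed 65; total 216.
{P1, P2, P3, P4, P5, P6}: service 133 + fixed 198 = 331
No other subset beats 198.

Open P2 and P3; minimum total cost 198.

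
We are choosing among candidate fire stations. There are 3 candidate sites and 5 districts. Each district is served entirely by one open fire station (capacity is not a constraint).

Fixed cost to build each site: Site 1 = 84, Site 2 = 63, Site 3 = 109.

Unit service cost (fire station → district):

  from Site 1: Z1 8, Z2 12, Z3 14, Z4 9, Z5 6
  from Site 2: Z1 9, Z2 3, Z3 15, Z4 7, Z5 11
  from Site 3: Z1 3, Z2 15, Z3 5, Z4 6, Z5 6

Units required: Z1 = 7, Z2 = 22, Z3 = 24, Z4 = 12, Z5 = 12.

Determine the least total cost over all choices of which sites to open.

For any fixed open set, each district goes to its cheapest open site; total = fixed + service.
{Site 2, Site 3}: Z1→Site 3 3·7=21, Z2→Site 2 3·22=66, Z3→Site 3 5·24=120, Z4→Site 3 6·12=72, Z5→Site 3 6·12=72. Service 351; fixed 172; total 523.
{Site 1, Site 2, Site 3}: service 351 + fixed 256 = 607
{Site 3}: service 615 + fixed 109 = 724
{Site 2}: service 705 + fixed 63 = 768
No other subset beats 523.

Minimum total cost: 523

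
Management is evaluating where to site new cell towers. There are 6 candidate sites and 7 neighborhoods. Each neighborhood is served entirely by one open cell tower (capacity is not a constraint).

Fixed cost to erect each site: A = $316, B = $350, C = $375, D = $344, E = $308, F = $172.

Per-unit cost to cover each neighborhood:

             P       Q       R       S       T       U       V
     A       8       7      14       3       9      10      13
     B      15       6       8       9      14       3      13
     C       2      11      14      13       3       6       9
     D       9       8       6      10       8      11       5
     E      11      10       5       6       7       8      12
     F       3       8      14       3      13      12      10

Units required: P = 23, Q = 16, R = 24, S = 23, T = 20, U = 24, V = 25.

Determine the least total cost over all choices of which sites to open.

Minimum total cost: 1448

For any fixed open set, each neighborhood goes to its cheapest open site; total = fixed + service.
{E, F}: P→F 3·23=69, Q→F 8·16=128, R→E 5·24=120, S→F 3·23=69, T→E 7·20=140, U→E 8·24=192, V→F 10·25=250. Service 968; fixed 480; total 1448.
{D, F}: service 959 + fixed 516 = 1475
{B, F}: service 1008 + fixed 522 = 1530
{A, B, C, D, E, F}: service 588 + fixed 1865 = 2453
No other subset beats 1448.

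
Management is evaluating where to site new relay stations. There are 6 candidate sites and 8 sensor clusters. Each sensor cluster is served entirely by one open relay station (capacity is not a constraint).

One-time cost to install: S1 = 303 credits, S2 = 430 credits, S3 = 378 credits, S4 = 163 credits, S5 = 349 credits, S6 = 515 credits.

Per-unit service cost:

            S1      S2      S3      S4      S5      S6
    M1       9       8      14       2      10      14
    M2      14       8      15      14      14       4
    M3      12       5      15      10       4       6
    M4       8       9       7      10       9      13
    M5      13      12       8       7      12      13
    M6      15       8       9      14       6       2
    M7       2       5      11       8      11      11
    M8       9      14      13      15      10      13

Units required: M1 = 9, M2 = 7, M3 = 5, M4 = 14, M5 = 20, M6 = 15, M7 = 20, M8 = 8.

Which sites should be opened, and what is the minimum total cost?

Open S4 only; minimum total cost 1099.

For any fixed open set, each sensor cluster goes to its cheapest open site; total = fixed + service.
{S4}: M1→S4 2·9=18, M2→S4 14·7=98, M3→S4 10·5=50, M4→S4 10·14=140, M5→S4 7·20=140, M6→S4 14·15=210, M7→S4 8·20=160, M8→S4 15·8=120. Service 936; fixed 163; total 1099.
{S1, S4}: M1→S4 2·9=18, M2→S1 14·7=98, M3→S4 10·5=50, M4→S1 8·14=112, M5→S4 7·20=140, M6→S4 14·15=210, M7→S1 2·20=40, M8→S1 9·8=72. Service 740; fixed 466; total 1206.
{S4, S5}: M1→S4 2·9=18, M2→S4 14·7=98, M3→S5 4·5=20, M4→S5 9·14=126, M5→S4 7·20=140, M6→S5 6·15=90, M7→S4 8·20=160, M8→S5 10·8=80. Service 732; fixed 512; total 1244.
{S1, S2, S3, S4, S5, S6}: service 446 + fixed 2138 = 2584
No other subset beats 1099.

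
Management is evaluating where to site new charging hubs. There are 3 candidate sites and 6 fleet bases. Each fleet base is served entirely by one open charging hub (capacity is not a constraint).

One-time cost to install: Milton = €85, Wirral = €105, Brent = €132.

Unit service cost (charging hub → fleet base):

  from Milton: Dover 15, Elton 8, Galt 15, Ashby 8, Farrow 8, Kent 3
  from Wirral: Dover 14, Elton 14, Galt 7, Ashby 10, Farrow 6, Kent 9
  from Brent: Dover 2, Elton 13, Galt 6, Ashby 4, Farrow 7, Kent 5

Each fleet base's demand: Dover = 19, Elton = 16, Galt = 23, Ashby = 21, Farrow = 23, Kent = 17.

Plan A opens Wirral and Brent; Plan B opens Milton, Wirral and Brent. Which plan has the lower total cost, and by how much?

Plan B is cheaper by 29.

Plan A: {Wirral, Brent}: Dover→Brent 2·19=38, Elton→Brent 13·16=208, Galt→Brent 6·23=138, Ashby→Brent 4·21=84, Farrow→Wirral 6·23=138, Kent→Brent 5·17=85. Service 691; fixed 237; total 928.
Plan B: {Milton, Wirral, Brent}: Dover→Brent 2·19=38, Elton→Milton 8·16=128, Galt→Brent 6·23=138, Ashby→Brent 4·21=84, Farrow→Wirral 6·23=138, Kent→Milton 3·17=51. Service 577; fixed 322; total 899.
Difference: |928 − 899| = 29.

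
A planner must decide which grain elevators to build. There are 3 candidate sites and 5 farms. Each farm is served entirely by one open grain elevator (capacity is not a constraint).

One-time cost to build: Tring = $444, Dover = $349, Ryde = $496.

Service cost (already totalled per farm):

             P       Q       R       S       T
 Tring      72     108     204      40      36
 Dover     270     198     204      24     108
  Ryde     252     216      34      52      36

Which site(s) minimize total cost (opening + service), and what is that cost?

Open Tring only; minimum total cost 904.

For any fixed open set, each farm goes to its cheapest open site; total = fixed + service.
{Tring}: P→Tring 72, Q→Tring 108, R→Tring 204, S→Tring 40, T→Tring 36. Service 460; fixed 444; total 904.
{Ryde}: service 590 + fixed 496 = 1086
{Dover}: P→Dover 270, Q→Dover 198, R→Dover 204, S→Dover 24, T→Dover 108. Service 804; fixed 349; total 1153.
{Tring, Dover, Ryde}: P→Tring 72, Q→Tring 108, R→Ryde 34, S→Dover 24, T→Tring 36. Service 274; fixed 1289; total 1563.
No other subset beats 904.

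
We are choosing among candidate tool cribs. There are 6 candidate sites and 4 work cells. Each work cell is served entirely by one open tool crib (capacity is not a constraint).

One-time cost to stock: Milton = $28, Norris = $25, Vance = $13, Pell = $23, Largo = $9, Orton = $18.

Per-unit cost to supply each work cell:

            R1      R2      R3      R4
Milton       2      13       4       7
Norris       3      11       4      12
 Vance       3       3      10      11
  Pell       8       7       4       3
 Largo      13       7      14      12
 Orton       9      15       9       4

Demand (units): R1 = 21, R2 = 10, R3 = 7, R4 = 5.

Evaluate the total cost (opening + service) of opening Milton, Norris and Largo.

Each work cell is assigned to its cheapest site among the open ones.
{Milton, Norris, Largo}: R1→Milton 2·21=42, R2→Largo 7·10=70, R3→Milton 4·7=28, R4→Milton 7·5=35. Service 175; fixed 62; total 237.

Total cost: 237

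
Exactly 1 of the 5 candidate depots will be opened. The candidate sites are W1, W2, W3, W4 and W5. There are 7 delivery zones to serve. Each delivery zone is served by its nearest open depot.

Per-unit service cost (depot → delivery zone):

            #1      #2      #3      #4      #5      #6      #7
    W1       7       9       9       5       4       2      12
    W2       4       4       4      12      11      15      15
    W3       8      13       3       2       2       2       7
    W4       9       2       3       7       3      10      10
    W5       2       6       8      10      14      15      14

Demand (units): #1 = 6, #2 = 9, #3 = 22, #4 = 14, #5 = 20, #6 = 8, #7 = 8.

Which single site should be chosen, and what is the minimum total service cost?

With exactly 1 open, each delivery zone uses its cheapest among the chosen.
{W3}: #1→W3 8·6=48, #2→W3 13·9=117, #3→W3 3·22=66, #4→W3 2·14=28, #5→W3 2·20=40, #6→W3 2·8=16, #7→W3 7·8=56. Service cost 371.
{W4}: service cost 456
{W1}: service cost 583
Among all 5 size-1 choices, {W3} is lowest.

Choose W3 only; total service cost 371.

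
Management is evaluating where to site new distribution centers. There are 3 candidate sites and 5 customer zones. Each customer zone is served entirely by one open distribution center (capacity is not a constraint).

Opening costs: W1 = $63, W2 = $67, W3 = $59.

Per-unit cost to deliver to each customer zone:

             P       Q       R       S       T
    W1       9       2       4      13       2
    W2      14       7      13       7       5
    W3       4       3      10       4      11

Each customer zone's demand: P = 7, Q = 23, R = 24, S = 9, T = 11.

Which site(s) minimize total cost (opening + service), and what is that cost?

For any fixed open set, each customer zone goes to its cheapest open site; total = fixed + service.
{W1, W3}: P→W3 4·7=28, Q→W1 2·23=46, R→W1 4·24=96, S→W3 4·9=36, T→W1 2·11=22. Service 228; fixed 122; total 350.
{W1}: P→W1 9·7=63, Q→W1 2·23=46, R→W1 4·24=96, S→W1 13·9=117, T→W1 2·11=22. Service 344; fixed 63; total 407.
{W1, W2, W3}: P→W3 4·7=28, Q→W1 2·23=46, R→W1 4·24=96, S→W3 4·9=36, T→W1 2·11=22. Service 228; fixed 189; total 417.
{W3}: P→W3 4·7=28, Q→W3 3·23=69, R→W3 10·24=240, S→W3 4·9=36, T→W3 11·11=121. Service 494; fixed 59; total 553.
No other subset beats 350.

Open W1 and W3; minimum total cost 350.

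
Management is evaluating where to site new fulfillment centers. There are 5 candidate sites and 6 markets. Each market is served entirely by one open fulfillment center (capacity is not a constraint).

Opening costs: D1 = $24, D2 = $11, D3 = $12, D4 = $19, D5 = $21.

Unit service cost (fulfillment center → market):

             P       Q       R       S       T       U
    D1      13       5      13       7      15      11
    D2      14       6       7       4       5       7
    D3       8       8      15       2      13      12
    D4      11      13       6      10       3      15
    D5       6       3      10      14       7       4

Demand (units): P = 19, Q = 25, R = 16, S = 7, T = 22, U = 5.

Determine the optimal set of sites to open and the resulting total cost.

Open D3, D4 and D5; minimum total cost 437.

For any fixed open set, each market goes to its cheapest open site; total = fixed + service.
{D3, D4, D5}: P→D5 6·19=114, Q→D5 3·25=75, R→D4 6·16=96, S→D3 2·7=14, T→D4 3·22=66, U→D5 4·5=20. Service 385; fixed 52; total 437.
{D2, D3, D4, D5}: service 385 + fixed 63 = 448
{D2, D4, D5}: service 399 + fixed 51 = 450
{D1, D2, D3, D4, D5}: P→D5 6·19=114, Q→D5 3·25=75, R→D4 6·16=96, S→D3 2·7=14, T→D4 3·22=66, U→D5 4·5=20. Service 385; fixed 87; total 472.
No other subset beats 437.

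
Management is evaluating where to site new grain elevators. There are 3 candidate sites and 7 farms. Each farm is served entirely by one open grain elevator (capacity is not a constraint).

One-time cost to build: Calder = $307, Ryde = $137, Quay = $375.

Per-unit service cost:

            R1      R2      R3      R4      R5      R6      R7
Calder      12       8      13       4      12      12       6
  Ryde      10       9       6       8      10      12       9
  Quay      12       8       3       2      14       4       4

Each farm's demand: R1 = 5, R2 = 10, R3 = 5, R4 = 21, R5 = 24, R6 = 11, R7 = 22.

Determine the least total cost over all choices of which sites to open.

Minimum total cost: 1040

For any fixed open set, each farm goes to its cheapest open site; total = fixed + service.
{Quay}: R1→Quay 12·5=60, R2→Quay 8·10=80, R3→Quay 3·5=15, R4→Quay 2·21=42, R5→Quay 14·24=336, R6→Quay 4·11=44, R7→Quay 4·22=88. Service 665; fixed 375; total 1040.
{Ryde}: service 908 + fixed 137 = 1045
{Ryde, Quay}: R1→Ryde 10·5=50, R2→Quay 8·10=80, R3→Quay 3·5=15, R4→Quay 2·21=42, R5→Ryde 10·24=240, R6→Quay 4·11=44, R7→Quay 4·22=88. Service 559; fixed 512; total 1071.
{Calder, Ryde, Quay}: R1→Ryde 10·5=50, R2→Calder 8·10=80, R3→Quay 3·5=15, R4→Quay 2·21=42, R5→Ryde 10·24=240, R6→Quay 4·11=44, R7→Quay 4·22=88. Service 559; fixed 819; total 1378.
No other subset beats 1040.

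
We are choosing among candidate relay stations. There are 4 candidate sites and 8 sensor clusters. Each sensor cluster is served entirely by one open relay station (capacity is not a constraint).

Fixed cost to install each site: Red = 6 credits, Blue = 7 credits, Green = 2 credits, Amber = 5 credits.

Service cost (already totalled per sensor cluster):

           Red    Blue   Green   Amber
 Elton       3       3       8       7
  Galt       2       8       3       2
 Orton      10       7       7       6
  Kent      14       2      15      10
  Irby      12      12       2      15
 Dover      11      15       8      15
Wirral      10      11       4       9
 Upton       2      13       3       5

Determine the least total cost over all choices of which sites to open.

For any fixed open set, each sensor cluster goes to its cheapest open site; total = fixed + service.
{Blue, Green}: Elton→Blue 3, Galt→Green 3, Orton→Blue 7, Kent→Blue 2, Irby→Green 2, Dover→Green 8, Wirral→Green 4, Upton→Green 3. Service 32; fixed 9; total 41.
{Blue, Green, Amber}: Elton→Blue 3, Galt→Amber 2, Orton→Amber 6, Kent→Blue 2, Irby→Green 2, Dover→Green 8, Wirral→Green 4, Upton→Green 3. Service 30; fixed 14; total 44.
{Red, Blue, Green}: service 30 + fixed 15 = 45
{Red, Blue, Green, Amber}: service 29 + fixed 20 = 49
No other subset beats 41.

Minimum total cost: 41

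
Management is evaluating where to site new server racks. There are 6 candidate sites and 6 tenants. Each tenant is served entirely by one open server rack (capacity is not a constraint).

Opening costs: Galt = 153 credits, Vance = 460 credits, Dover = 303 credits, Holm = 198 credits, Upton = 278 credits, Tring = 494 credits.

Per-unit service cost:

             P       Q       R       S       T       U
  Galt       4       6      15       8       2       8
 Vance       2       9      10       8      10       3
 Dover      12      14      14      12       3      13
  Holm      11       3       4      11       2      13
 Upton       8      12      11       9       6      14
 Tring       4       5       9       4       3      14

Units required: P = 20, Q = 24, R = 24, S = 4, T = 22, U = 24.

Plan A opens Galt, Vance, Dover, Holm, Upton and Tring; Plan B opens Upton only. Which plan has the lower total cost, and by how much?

Plan A: {Galt, Vance, Dover, Holm, Upton, Tring}: P→Vance 2·20=40, Q→Holm 3·24=72, R→Holm 4·24=96, S→Tring 4·4=16, T→Galt 2·22=44, U→Vance 3·24=72. Service 340; fixed 1886; total 2226.
Plan B: {Upton}: P→Upton 8·20=160, Q→Upton 12·24=288, R→Upton 11·24=264, S→Upton 9·4=36, T→Upton 6·22=132, U→Upton 14·24=336. Service 1216; fixed 278; total 1494.
Difference: |2226 − 1494| = 732.

Plan B is cheaper by 732.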